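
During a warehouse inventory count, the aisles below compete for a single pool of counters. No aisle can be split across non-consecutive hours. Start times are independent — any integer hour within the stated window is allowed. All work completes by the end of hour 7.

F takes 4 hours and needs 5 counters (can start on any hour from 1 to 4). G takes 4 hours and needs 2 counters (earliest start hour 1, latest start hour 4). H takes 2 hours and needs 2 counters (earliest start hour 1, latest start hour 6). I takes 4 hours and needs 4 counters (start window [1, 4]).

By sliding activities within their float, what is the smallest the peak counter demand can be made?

Early-start (F@1, G@1, H@1, I@1) gives peak 13: h1:13  h2:13  h3:11  h4:11  h5:0  h6:0  h7:0.
Shift I→3.
Schedule F@1, G@1, H@1, I@3: h1:9  h2:9  h3:11  h4:11  h5:4  h6:4  h7:0 — peak 11.

11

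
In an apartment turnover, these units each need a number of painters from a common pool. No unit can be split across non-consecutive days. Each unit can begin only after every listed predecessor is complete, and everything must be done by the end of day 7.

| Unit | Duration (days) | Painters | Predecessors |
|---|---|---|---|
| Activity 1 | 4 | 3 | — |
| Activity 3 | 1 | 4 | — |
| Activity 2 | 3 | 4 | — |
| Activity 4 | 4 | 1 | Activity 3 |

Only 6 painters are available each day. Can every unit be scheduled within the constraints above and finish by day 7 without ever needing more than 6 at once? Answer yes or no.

The minimum achievable peak is 7; 6 < 7, so no feasible schedule stays within the cap.

no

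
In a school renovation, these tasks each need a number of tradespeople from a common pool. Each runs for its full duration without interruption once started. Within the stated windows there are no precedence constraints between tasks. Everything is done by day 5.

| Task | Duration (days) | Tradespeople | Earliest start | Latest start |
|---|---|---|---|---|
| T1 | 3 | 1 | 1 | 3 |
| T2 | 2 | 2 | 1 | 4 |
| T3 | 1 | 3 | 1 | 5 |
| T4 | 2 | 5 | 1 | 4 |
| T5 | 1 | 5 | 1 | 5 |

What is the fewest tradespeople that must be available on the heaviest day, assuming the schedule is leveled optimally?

6

Early-start (T1@1, T2@1, T3@1, T4@1, T5@1) gives peak 16: d1:16  d2:8  d3:1  d4:0  d5:0.
Shift T4→3, T5→5.
Schedule T1@1, T2@1, T3@1, T4@3, T5@5: d1:6  d2:3  d3:6  d4:5  d5:5 — peak 6.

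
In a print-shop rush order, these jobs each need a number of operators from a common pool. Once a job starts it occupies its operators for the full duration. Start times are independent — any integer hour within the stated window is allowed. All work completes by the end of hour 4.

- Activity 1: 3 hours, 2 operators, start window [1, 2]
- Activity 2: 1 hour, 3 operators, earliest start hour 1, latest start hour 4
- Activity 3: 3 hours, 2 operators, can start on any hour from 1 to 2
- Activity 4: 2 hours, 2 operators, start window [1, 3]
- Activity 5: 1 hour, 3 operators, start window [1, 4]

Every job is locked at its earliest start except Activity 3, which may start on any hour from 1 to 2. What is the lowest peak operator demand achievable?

10

Activity 3@1: h1:12  h2:6  h3:4  h4:0 → peak 12
Activity 3@2: h1:10  h2:6  h3:4  h4:2 → peak 10
Best is Activity 3@2, peak 10.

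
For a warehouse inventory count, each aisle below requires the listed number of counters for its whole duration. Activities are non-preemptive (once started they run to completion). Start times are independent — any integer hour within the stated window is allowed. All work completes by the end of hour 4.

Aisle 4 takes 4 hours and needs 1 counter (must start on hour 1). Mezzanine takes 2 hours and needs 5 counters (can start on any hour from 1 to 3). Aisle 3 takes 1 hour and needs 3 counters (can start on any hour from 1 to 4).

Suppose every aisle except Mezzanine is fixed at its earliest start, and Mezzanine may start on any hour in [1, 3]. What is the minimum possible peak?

Mezzanine@1: h1:9  h2:6  h3:1  h4:1 → peak 9
Mezzanine@2: h1:4  h2:6  h3:6  h4:1 → peak 6
Mezzanine@3: h1:4  h2:1  h3:6  h4:6 → peak 6
Best is Mezzanine@2, peak 6.

6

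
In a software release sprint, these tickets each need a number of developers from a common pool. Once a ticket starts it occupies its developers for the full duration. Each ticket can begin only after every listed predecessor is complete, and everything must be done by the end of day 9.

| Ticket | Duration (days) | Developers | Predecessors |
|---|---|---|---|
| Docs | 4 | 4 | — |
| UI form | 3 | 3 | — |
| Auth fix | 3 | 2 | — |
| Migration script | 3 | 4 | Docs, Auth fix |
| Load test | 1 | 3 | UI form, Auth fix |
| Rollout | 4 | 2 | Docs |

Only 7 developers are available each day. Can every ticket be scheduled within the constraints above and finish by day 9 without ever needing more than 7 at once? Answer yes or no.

yes

Schedule Docs@1, UI form@1, Auth fix@4, Migration script@7, Load test@9, Rollout@5: d1:7  d2:7  d3:7  d4:6  d5:4  d6:4  d7:6  d8:6  d9:7 — peak 7 ≤ 7.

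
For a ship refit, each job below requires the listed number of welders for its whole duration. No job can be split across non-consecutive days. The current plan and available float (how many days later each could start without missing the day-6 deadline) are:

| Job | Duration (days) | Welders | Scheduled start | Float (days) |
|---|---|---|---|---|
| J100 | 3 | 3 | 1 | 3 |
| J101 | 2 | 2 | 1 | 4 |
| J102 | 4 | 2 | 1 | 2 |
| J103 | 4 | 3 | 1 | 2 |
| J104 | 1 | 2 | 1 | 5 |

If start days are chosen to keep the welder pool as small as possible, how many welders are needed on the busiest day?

Early-start (J100@1, J101@1, J102@1, J103@1, J104@1) gives peak 12: d1:12  d2:10  d3:8  d4:5  d5:0  d6:0.
Shift J103→3, J104→4.
Schedule J100@1, J101@1, J102@1, J103@3, J104@4: d1:7  d2:7  d3:8  d4:7  d5:3  d6:3 — peak 8.

8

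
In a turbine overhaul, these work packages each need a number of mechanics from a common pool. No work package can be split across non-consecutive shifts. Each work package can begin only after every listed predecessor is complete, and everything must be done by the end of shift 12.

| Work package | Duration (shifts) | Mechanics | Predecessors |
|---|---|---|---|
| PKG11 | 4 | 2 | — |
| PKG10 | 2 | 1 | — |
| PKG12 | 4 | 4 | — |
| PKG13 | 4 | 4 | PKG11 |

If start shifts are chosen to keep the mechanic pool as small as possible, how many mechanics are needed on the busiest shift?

Early-start (PKG11@1, PKG10@1, PKG12@1, PKG13@5) gives peak 7: s1:7  s2:7  s3:6  s4:6  s5:4  s6:4  s7:4  s8:4  s9:0  s10:0  s11:0  s12:0.
Shift PKG12→5, PKG13→9.
Schedule PKG11@1, PKG10@1, PKG12@5, PKG13@9: s1:3  s2:3  s3:2  s4:2  s5:4  s6:4  s7:4  s8:4  s9:4  s10:4  s11:4  s12:4 — peak 4.
Total mechanic-shifts = 42 over 12 shifts ⇒ peak ≥ ⌈42/12⌉ = 4, so 4 is optimal.

4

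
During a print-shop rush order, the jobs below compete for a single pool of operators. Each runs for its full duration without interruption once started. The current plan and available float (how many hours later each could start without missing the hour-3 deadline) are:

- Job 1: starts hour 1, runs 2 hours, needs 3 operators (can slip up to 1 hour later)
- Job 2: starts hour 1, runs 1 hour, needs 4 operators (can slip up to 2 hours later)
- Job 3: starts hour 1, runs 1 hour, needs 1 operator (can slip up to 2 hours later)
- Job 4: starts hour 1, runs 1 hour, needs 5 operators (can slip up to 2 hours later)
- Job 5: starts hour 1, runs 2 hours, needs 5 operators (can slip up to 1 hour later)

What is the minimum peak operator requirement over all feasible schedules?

9

Early-start (Job 1@1, Job 2@1, Job 3@1, Job 4@1, Job 5@1) gives peak 18: h1:18  h2:8  h3:0.
Shift Job 2→3, Job 5→2.
Schedule Job 1@1, Job 2@3, Job 3@1, Job 4@1, Job 5@2: h1:9  h2:8  h3:9 — peak 9.
Total operator-hours = 26 over 3 hours ⇒ peak ≥ ⌈26/3⌉ = 9, so 9 is optimal.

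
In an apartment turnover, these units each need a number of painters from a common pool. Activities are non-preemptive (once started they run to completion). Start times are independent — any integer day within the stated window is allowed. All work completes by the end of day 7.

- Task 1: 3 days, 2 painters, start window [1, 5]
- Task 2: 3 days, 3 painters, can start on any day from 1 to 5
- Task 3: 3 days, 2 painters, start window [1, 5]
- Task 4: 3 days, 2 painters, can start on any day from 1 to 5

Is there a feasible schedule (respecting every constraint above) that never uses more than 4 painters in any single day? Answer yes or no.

no

The minimum achievable peak is 5; 4 < 5, so no feasible schedule stays within the cap.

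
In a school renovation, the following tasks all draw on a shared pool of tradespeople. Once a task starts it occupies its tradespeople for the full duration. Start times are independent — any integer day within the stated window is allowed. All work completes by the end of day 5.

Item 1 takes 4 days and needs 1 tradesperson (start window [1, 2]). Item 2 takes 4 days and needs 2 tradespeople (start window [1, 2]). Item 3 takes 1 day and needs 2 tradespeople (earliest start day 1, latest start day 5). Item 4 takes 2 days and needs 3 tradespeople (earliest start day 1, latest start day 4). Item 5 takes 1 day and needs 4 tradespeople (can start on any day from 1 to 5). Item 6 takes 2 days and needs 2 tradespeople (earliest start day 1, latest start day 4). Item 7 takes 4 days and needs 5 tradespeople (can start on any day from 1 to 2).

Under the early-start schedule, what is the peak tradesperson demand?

19

Early-start schedule: Item 1@1, Item 2@1, Item 3@1, Item 4@1, Item 5@1, Item 6@1, Item 7@1.
Load per day: day 1: 19, day 2: 13, day 3: 8, day 4: 8, day 5: 0.
Peak is 19.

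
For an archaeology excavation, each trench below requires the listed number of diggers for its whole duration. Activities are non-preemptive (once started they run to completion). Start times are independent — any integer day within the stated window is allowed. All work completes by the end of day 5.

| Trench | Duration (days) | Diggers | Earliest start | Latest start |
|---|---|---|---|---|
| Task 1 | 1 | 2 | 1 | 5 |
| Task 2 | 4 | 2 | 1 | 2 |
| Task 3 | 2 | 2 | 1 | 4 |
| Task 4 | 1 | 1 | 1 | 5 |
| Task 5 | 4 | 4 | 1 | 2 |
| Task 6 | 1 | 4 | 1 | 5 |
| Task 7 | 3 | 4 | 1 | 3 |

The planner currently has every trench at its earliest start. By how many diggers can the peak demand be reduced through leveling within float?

9

Early-start peak: d1:19  d2:12  d3:10  d4:6  d5:0 ⇒ 19.
Leveled (Task 1@1, Task 2@1, Task 3@1, Task 4@2, Task 5@1, Task 6@5, Task 7@3): d1:10  d2:9  d3:10  d4:10  d5:8 ⇒ 10.
Reduction 19 − 10 = 9.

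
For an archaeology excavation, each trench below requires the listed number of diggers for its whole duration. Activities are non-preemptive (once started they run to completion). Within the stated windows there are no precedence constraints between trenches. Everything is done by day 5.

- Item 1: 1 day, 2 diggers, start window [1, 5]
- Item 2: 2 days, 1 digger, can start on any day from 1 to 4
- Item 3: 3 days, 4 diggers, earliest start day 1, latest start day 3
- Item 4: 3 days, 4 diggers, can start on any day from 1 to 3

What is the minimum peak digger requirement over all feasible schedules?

Early-start (Item 1@1, Item 2@1, Item 3@1, Item 4@1) gives peak 11: d1:11  d2:9  d3:8  d4:0  d5:0.
Shift Item 4→3.
Schedule Item 1@1, Item 2@1, Item 3@1, Item 4@3: d1:7  d2:5  d3:8  d4:4  d5:4 — peak 8.

8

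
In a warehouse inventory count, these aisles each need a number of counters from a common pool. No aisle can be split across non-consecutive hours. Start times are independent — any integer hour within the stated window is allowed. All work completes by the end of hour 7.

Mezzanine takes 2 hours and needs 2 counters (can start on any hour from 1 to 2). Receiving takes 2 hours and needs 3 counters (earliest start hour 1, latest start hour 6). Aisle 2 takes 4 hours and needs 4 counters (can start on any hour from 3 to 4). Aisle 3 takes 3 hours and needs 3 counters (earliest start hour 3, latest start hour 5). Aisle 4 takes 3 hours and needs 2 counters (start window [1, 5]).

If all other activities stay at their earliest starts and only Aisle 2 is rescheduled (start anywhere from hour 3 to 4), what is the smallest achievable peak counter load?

7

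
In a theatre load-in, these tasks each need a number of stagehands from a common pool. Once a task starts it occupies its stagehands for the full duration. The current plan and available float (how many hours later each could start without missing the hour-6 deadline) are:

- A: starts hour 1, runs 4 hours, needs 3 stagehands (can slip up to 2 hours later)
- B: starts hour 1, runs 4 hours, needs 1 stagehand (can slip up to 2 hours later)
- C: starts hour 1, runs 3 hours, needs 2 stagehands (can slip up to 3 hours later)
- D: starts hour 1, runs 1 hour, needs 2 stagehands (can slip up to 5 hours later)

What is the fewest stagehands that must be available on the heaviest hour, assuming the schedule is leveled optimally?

6

Early-start (A@1, B@1, C@1, D@1) gives peak 8: h1:8  h2:6  h3:6  h4:4  h5:0  h6:0.
Shift D→4.
Schedule A@1, B@1, C@1, D@4: h1:6  h2:6  h3:6  h4:6  h5:0  h6:0 — peak 6.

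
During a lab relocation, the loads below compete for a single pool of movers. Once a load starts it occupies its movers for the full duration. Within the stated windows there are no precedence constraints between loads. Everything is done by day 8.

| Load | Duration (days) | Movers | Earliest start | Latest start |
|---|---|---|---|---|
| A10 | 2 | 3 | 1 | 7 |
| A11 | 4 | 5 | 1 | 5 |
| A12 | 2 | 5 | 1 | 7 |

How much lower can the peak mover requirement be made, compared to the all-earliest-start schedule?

Early-start peak: d1:13  d2:13  d3:5  d4:5  d5:0  d6:0  d7:0  d8:0 ⇒ 13.
Leveled (A10@1, A11@3, A12@7): d1:3  d2:3  d3:5  d4:5  d5:5  d6:5  d7:5  d8:5 ⇒ 5.
Reduction 13 − 5 = 8.

8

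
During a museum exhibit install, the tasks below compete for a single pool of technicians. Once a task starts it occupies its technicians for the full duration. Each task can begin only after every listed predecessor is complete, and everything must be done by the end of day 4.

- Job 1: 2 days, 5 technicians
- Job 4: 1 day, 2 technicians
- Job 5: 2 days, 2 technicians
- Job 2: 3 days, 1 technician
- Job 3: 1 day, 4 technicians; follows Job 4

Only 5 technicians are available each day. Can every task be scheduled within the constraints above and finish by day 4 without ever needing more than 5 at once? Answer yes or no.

Total technician-days = 23; over 4 days the average is 23/4 > 5, so some day must exceed 5.

no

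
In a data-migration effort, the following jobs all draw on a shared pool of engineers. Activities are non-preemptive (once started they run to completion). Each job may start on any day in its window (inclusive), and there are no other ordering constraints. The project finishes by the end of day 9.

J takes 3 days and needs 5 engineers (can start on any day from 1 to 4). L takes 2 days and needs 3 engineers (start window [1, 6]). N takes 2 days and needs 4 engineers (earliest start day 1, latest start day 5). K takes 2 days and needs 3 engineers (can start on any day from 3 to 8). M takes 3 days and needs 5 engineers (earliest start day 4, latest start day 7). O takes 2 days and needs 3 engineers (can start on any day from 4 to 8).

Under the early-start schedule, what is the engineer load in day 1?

12

At early start, day 1 has: J, L, N.
Demand: 5 + 3 + 4 = 12.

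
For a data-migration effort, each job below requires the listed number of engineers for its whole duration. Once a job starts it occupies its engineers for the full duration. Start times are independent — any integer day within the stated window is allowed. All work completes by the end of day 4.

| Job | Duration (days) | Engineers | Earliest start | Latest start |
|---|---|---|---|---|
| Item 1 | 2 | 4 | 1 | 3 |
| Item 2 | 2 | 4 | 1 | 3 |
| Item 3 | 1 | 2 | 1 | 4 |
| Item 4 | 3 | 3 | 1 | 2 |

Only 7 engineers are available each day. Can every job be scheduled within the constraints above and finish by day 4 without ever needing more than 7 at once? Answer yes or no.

Schedule Item 1@1, Item 2@3, Item 3@1, Item 4@2: d1:6  d2:7  d3:7  d4:7 — peak 7 ≤ 7.

yes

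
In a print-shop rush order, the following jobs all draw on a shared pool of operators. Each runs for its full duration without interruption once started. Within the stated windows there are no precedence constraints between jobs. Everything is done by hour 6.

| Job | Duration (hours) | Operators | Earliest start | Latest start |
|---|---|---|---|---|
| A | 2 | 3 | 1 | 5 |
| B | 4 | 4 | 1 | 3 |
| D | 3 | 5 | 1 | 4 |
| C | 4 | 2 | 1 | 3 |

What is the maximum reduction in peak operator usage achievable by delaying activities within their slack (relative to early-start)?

3

Early-start peak: h1:14  h2:14  h3:11  h4:6  h5:0  h6:0 ⇒ 14.
Leveled (A@1, B@1, D@3, C@1): h1:9  h2:9  h3:11  h4:11  h5:5  h6:0 ⇒ 11.
Reduction 14 − 11 = 3.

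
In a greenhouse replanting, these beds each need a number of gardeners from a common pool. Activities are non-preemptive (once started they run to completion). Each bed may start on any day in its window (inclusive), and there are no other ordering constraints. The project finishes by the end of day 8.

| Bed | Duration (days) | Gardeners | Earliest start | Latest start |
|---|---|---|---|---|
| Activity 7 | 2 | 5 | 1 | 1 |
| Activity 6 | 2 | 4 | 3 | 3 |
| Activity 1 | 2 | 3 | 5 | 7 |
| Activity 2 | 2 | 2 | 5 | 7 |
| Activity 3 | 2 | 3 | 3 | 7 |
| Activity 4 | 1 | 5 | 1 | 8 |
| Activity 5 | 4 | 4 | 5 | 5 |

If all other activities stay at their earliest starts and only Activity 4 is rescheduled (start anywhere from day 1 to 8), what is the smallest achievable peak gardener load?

Activity 4@1: d1:10  d2:5  d3:7  d4:7  d5:9  d6:9  d7:4  d8:4 → peak 10
Activity 4@2: d1:5  d2:10  d3:7  d4:7  d5:9  d6:9  d7:4  d8:4 → peak 10
Activity 4@3: d1:5  d2:5  d3:12  d4:7  d5:9  d6:9  d7:4  d8:4 → peak 12
Activity 4@4: d1:5  d2:5  d3:7  d4:12  d5:9  d6:9  d7:4  d8:4 → peak 12
Activity 4@5: d1:5  d2:5  d3:7  d4:7  d5:14  d6:9  d7:4  d8:4 → peak 14
Activity 4@6: d1:5  d2:5  d3:7  d4:7  d5:9  d6:14  d7:4  d8:4 → peak 14
Activity 4@7: d1:5  d2:5  d3:7  d4:7  d5:9  d6:9  d7:9  d8:4 → peak 9
Activity 4@8: d1:5  d2:5  d3:7  d4:7  d5:9  d6:9  d7:4  d8:9 → peak 9
Best is Activity 4@7, peak 9.

9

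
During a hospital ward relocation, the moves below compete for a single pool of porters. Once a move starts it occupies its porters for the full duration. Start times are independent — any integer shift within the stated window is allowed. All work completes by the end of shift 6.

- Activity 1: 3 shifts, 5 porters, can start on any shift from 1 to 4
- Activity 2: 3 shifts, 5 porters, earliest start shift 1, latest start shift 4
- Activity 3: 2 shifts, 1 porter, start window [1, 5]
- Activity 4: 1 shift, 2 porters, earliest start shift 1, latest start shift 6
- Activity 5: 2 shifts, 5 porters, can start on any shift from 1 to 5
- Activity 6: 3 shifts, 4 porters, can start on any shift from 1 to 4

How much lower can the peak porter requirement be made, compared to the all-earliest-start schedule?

12

Early-start peak: s1:22  s2:20  s3:14  s4:0  s5:0  s6:0 ⇒ 22.
Leveled (Activity 1@1, Activity 2@1, Activity 3@4, Activity 4@4, Activity 5@5, Activity 6@4): s1:10  s2:10  s3:10  s4:7  s5:10  s6:9 ⇒ 10.
Reduction 22 − 10 = 12.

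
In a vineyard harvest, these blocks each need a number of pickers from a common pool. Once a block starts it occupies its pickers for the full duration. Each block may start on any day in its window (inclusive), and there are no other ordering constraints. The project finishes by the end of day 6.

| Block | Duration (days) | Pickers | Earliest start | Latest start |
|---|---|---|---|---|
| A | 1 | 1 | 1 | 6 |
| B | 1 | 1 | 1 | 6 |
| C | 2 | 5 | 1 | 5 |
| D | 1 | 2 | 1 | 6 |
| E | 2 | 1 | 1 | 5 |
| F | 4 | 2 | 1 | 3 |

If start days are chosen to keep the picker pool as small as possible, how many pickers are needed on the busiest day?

Early-start (A@1, B@1, C@1, D@1, E@1, F@1) gives peak 12: d1:12  d2:8  d3:2  d4:2  d5:0  d6:0.
Shift C→5, D→2.
Schedule A@1, B@1, C@5, D@2, E@1, F@1: d1:5  d2:5  d3:2  d4:2  d5:5  d6:5 — peak 5.

5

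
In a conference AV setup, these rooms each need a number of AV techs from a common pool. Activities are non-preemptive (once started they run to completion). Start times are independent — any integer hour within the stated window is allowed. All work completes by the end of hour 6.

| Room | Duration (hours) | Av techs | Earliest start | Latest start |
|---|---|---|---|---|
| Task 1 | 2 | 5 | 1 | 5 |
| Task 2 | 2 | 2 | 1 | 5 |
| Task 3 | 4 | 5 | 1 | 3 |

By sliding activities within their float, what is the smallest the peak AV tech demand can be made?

7

Early-start (Task 1@1, Task 2@1, Task 3@1) gives peak 12: h1:12  h2:12  h3:5  h4:5  h5:0  h6:0.
Shift Task 3→3.
Schedule Task 1@1, Task 2@1, Task 3@3: h1:7  h2:7  h3:5  h4:5  h5:5  h6:5 — peak 7.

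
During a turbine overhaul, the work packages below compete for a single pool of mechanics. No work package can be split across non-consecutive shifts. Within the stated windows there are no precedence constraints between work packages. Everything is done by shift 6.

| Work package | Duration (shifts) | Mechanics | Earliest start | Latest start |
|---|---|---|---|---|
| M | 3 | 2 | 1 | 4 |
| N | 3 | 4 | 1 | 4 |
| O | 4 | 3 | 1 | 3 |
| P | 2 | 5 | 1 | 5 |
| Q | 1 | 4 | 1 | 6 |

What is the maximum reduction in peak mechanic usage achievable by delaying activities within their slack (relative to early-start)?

9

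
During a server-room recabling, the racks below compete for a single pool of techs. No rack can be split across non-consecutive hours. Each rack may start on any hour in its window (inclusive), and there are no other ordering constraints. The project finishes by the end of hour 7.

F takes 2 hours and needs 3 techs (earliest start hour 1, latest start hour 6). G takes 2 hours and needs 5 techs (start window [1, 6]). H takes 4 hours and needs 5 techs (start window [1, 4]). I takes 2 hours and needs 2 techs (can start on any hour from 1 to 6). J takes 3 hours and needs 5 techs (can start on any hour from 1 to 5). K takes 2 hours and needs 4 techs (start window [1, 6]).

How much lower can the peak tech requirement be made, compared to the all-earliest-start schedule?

Early-start peak: h1:24  h2:24  h3:10  h4:5  h5:0  h6:0  h7:0 ⇒ 24.
Leveled (F@1, G@1, H@3, I@1, J@3, K@6): h1:10  h2:10  h3:10  h4:10  h5:10  h6:9  h7:4 ⇒ 10.
Reduction 24 − 10 = 14.

14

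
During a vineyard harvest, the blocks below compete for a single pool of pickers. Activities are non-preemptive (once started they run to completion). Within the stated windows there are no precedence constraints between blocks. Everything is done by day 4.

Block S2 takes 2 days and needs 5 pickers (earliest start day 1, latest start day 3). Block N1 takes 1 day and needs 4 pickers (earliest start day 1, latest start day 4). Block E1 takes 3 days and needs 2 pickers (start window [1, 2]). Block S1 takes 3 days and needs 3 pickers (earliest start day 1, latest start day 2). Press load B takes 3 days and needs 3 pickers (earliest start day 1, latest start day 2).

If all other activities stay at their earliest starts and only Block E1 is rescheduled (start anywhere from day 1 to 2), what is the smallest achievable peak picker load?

Block E1@1: d1:17  d2:13  d3:8  d4:0 → peak 17
Block E1@2: d1:15  d2:13  d3:8  d4:2 → peak 15
Best is Block E1@2, peak 15.

15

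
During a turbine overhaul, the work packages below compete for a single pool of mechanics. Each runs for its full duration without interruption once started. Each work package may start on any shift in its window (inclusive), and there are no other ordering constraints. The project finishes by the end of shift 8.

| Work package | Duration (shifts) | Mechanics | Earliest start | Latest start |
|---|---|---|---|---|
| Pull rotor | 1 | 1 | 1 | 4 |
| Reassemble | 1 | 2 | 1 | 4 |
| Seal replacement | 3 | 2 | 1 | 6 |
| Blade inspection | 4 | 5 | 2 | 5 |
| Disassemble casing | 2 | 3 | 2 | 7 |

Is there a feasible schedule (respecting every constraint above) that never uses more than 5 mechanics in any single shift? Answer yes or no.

Schedule Pull rotor@1, Reassemble@1, Seal replacement@1, Blade inspection@4, Disassemble casing@2: s1:5  s2:5  s3:5  s4:5  s5:5  s6:5  s7:5  s8:0 — peak 5 ≤ 5.

yes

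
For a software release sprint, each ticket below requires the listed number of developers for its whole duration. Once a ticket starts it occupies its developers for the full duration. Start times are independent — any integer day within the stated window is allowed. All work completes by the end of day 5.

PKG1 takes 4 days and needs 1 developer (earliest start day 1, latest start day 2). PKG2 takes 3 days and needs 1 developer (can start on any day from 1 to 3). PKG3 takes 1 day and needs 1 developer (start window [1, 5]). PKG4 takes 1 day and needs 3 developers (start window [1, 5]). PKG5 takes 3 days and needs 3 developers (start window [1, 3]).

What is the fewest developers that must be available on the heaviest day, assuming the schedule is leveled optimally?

5

Early-start (PKG1@1, PKG2@1, PKG3@1, PKG4@1, PKG5@1) gives peak 9: d1:9  d2:5  d3:5  d4:1  d5:0.
Shift PKG4→2, PKG5→3.
Schedule PKG1@1, PKG2@1, PKG3@1, PKG4@2, PKG5@3: d1:3  d2:5  d3:5  d4:4  d5:3 — peak 5.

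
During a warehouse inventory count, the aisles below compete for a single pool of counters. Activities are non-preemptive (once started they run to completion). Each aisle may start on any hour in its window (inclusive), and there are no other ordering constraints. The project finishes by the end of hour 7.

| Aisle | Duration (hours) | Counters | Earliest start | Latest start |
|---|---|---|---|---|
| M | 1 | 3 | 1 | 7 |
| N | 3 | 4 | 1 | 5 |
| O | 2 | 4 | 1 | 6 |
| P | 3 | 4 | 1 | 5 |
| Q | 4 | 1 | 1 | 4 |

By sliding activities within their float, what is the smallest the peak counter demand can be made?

8

Early-start (M@1, N@1, O@1, P@1, Q@1) gives peak 16: h1:16  h2:13  h3:9  h4:1  h5:0  h6:0  h7:0.
Shift O→2, P→4, Q→4.
Schedule M@1, N@1, O@2, P@4, Q@4: h1:7  h2:8  h3:8  h4:5  h5:5  h6:5  h7:1 — peak 8.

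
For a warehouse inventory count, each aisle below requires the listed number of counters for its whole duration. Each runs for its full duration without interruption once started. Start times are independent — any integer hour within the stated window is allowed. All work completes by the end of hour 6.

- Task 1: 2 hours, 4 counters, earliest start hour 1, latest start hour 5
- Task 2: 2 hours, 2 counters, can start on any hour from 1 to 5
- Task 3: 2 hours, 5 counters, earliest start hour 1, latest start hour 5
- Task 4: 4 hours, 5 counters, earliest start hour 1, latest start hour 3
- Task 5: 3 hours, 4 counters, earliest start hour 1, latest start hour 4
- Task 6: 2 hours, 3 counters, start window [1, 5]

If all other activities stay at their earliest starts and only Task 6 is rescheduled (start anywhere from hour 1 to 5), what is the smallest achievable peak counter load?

20

Task 6@1: h1:23  h2:23  h3:9  h4:5  h5:0  h6:0 → peak 23
Task 6@2: h1:20  h2:23  h3:12  h4:5  h5:0  h6:0 → peak 23
Task 6@3: h1:20  h2:20  h3:12  h4:8  h5:0  h6:0 → peak 20
Task 6@4: h1:20  h2:20  h3:9  h4:8  h5:3  h6:0 → peak 20
Task 6@5: h1:20  h2:20  h3:9  h4:5  h5:3  h6:3 → peak 20
Best is Task 6@3, peak 20.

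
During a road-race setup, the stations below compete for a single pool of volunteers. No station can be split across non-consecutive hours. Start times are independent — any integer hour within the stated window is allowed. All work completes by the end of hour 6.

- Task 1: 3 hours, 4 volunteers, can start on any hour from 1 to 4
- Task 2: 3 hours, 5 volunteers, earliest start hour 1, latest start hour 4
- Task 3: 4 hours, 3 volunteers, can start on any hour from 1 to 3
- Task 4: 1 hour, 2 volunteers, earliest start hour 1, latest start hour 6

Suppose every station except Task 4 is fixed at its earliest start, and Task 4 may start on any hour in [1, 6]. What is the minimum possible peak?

12

Task 4@1: h1:14  h2:12  h3:12  h4:3  h5:0  h6:0 → peak 14
Task 4@2: h1:12  h2:14  h3:12  h4:3  h5:0  h6:0 → peak 14
Task 4@3: h1:12  h2:12  h3:14  h4:3  h5:0  h6:0 → peak 14
Task 4@4: h1:12  h2:12  h3:12  h4:5  h5:0  h6:0 → peak 12
Task 4@5: h1:12  h2:12  h3:12  h4:3  h5:2  h6:0 → peak 12
Task 4@6: h1:12  h2:12  h3:12  h4:3  h5:0  h6:2 → peak 12
Best is Task 4@4, peak 12.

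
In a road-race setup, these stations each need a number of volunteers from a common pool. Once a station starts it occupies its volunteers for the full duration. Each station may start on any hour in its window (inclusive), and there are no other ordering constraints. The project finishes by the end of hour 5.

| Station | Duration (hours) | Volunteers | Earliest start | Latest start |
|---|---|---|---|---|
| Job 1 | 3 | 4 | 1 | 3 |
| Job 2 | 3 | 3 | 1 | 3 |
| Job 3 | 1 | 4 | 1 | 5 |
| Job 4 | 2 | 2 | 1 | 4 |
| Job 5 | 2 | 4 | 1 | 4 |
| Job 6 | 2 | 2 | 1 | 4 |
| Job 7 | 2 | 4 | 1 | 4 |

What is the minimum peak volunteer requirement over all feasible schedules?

11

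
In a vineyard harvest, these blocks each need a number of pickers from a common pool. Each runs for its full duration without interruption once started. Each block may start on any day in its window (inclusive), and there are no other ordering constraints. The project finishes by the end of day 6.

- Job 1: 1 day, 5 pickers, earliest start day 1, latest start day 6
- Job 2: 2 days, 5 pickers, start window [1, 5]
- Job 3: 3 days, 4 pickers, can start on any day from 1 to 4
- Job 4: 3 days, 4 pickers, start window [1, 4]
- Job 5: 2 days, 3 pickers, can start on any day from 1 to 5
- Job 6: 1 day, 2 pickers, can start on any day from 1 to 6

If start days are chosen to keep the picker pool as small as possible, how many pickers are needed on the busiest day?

Early-start (Job 1@1, Job 2@1, Job 3@1, Job 4@1, Job 5@1, Job 6@1) gives peak 23: d1:23  d2:16  d3:8  d4:0  d5:0  d6:0.
Shift Job 2→2, Job 3→4, Job 4→4, Job 6→3.
Schedule Job 1@1, Job 2@2, Job 3@4, Job 4@4, Job 5@1, Job 6@3: d1:8  d2:8  d3:7  d4:8  d5:8  d6:8 — peak 8.
Total picker-days = 47 over 6 days ⇒ peak ≥ ⌈47/6⌉ = 8, so 8 is optimal.

8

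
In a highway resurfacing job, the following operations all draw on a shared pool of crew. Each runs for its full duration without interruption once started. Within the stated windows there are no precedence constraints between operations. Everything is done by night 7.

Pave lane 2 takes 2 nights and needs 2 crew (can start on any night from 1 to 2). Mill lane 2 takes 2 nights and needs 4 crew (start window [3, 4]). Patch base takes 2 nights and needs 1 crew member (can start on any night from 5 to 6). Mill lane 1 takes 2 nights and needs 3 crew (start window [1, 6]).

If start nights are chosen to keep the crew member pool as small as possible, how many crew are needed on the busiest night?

4

Early-start (Pave lane 2@1, Mill lane 2@3, Patch base@5, Mill lane 1@1) gives peak 5: n1:5  n2:5  n3:4  n4:4  n5:1  n6:1  n7:0.
Shift Mill lane 1→5.
Schedule Pave lane 2@1, Mill lane 2@3, Patch base@5, Mill lane 1@5: n1:2  n2:2  n3:4  n4:4  n5:4  n6:4  n7:0 — peak 4.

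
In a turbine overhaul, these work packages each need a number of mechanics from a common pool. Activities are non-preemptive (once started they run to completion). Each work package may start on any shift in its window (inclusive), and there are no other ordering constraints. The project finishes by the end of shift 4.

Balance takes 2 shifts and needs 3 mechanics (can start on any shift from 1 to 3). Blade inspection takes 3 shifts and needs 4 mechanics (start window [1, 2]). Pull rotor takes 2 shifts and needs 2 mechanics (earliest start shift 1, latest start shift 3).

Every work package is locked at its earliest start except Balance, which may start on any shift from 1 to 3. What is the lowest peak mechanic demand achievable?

7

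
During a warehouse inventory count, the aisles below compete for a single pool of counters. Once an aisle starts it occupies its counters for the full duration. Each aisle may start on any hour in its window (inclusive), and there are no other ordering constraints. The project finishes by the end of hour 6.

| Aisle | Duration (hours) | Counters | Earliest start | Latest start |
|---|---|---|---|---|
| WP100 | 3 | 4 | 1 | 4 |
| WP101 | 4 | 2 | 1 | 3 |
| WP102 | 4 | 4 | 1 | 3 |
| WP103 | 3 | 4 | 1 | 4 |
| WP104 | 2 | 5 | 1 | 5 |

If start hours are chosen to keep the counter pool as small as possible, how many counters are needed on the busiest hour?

10

Early-start (WP100@1, WP101@1, WP102@1, WP103@1, WP104@1) gives peak 19: h1:19  h2:19  h3:14  h4:6  h5:0  h6:0.
Shift WP103→4, WP104→5.
Schedule WP100@1, WP101@1, WP102@1, WP103@4, WP104@5: h1:10  h2:10  h3:10  h4:10  h5:9  h6:9 — peak 10.
Total counter-hours = 58 over 6 hours ⇒ peak ≥ ⌈58/6⌉ = 10, so 10 is optimal.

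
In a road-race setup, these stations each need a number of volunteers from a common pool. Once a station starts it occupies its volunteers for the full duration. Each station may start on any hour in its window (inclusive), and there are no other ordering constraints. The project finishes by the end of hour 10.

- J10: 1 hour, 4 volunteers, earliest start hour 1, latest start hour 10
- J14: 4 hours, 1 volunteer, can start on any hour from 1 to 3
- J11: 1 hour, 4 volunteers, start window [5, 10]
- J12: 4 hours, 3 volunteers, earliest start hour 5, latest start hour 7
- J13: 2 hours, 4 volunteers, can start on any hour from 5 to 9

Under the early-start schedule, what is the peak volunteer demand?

11

Early-start schedule: J10@1, J14@1, J11@5, J12@5, J13@5.
Load per hour: hour 1: 5, hour 2: 1, hour 3: 1, hour 4: 1, hour 5: 11, hour 6: 7, hour 7: 3, hour 8: 3, hour 9: 0, hour 10: 0.
Peak is 11.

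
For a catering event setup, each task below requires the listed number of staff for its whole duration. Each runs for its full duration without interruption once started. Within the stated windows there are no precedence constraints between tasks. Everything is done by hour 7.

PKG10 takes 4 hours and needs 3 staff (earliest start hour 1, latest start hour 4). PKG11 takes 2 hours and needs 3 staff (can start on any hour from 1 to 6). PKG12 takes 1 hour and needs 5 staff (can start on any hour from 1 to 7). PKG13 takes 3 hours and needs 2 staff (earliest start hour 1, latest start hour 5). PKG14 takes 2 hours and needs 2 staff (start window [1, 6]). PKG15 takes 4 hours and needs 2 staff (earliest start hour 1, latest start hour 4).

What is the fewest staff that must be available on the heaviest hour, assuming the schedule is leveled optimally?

7

Early-start (PKG10@1, PKG11@1, PKG12@1, PKG13@1, PKG14@1, PKG15@1) gives peak 17: h1:17  h2:12  h3:7  h4:5  h5:0  h6:0  h7:0.
Shift PKG12→7, PKG13→3, PKG14→5, PKG15→3.
Schedule PKG10@1, PKG11@1, PKG12@7, PKG13@3, PKG14@5, PKG15@3: h1:6  h2:6  h3:7  h4:7  h5:6  h6:4  h7:5 — peak 7.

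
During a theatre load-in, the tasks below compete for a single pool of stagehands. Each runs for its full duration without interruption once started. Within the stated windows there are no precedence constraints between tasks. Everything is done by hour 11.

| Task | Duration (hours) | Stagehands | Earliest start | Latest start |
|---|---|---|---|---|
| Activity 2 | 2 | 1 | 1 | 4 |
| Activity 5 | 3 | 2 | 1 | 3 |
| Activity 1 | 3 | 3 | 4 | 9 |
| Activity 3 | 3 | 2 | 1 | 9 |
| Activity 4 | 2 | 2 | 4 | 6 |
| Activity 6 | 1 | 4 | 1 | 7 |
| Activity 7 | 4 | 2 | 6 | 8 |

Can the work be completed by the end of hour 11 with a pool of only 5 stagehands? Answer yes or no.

Schedule Activity 2@1, Activity 5@1, Activity 1@4, Activity 3@1, Activity 4@4, Activity 6@7, Activity 7@8: h1:5  h2:5  h3:4  h4:5  h5:5  h6:3  h7:4  h8:2  h9:2  h10:2  h11:2 — peak 5 ≤ 5.

yes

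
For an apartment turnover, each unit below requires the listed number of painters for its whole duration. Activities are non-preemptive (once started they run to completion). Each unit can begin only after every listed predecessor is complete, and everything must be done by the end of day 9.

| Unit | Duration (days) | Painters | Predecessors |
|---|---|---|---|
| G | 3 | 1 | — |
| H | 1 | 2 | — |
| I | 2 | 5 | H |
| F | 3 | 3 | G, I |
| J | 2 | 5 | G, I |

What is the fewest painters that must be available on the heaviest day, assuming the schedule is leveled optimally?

Early-start (G@1, H@1, I@2, F@4, J@4) gives peak 8: d1:3  d2:6  d3:6  d4:8  d5:8  d6:3  d7:0  d8:0  d9:0.
Shift J→7.
Schedule G@1, H@1, I@2, F@4, J@7: d1:3  d2:6  d3:6  d4:3  d5:3  d6:3  d7:5  d8:5  d9:0 — peak 6.

6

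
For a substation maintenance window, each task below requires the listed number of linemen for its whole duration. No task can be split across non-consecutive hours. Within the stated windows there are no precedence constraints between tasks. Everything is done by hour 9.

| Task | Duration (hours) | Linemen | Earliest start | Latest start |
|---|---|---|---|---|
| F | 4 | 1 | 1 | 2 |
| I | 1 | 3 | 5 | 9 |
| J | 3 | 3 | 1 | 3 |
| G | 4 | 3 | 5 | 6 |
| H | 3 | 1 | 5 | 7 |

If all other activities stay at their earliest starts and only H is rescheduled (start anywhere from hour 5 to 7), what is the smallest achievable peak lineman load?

6

H@5: h1:4  h2:4  h3:4  h4:1  h5:7  h6:4  h7:4  h8:3  h9:0 → peak 7
H@6: h1:4  h2:4  h3:4  h4:1  h5:6  h6:4  h7:4  h8:4  h9:0 → peak 6
H@7: h1:4  h2:4  h3:4  h4:1  h5:6  h6:3  h7:4  h8:4  h9:1 → peak 6
Best is H@6, peak 6.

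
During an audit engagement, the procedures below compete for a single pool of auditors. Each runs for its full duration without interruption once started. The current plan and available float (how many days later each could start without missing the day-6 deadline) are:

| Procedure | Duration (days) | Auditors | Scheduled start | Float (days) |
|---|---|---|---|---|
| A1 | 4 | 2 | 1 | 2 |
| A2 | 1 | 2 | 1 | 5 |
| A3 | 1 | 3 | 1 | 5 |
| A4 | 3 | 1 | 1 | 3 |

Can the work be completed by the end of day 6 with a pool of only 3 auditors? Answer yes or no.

Schedule A1@1, A2@5, A3@6, A4@1: d1:3  d2:3  d3:3  d4:2  d5:2  d6:3 — peak 3 ≤ 3.

yes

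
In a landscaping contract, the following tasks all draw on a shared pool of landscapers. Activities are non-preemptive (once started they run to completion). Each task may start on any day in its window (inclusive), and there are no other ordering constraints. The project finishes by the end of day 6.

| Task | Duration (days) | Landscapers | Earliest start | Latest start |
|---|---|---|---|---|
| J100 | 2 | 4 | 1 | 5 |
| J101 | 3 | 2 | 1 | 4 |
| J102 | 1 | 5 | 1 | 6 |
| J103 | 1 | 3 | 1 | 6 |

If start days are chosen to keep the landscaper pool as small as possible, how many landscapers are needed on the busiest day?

Early-start (J100@1, J101@1, J102@1, J103@1) gives peak 14: d1:14  d2:6  d3:2  d4:0  d5:0  d6:0.
Shift J101→3, J102→6, J103→3.
Schedule J100@1, J101@3, J102@6, J103@3: d1:4  d2:4  d3:5  d4:2  d5:2  d6:5 — peak 5.

5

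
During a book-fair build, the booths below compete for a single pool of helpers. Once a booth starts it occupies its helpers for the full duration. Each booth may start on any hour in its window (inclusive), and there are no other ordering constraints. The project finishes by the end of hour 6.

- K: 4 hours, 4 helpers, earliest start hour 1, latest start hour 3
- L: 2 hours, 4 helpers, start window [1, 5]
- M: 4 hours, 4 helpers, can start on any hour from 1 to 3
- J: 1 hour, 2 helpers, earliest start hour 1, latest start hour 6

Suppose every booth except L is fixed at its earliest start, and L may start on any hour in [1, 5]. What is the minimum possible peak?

10

L@1: h1:14  h2:12  h3:8  h4:8  h5:0  h6:0 → peak 14
L@2: h1:10  h2:12  h3:12  h4:8  h5:0  h6:0 → peak 12
L@3: h1:10  h2:8  h3:12  h4:12  h5:0  h6:0 → peak 12
L@4: h1:10  h2:8  h3:8  h4:12  h5:4  h6:0 → peak 12
L@5: h1:10  h2:8  h3:8  h4:8  h5:4  h6:4 → peak 10
Best is L@5, peak 10.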